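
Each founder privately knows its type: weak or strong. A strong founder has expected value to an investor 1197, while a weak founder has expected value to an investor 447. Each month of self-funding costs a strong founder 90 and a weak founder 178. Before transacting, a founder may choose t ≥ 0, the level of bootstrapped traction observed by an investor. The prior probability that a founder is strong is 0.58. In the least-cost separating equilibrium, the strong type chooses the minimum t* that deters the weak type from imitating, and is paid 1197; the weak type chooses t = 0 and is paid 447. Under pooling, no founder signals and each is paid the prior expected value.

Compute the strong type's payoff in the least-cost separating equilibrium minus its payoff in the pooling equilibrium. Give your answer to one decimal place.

Least-cost separating signal: t* solves 447 = 1197 − 178·t*, so t* = (1197 − 447)/178 ≈ 4.2135.
Strong type's separating payoff: 1197 − 90 × t* = 1197 − 90 × (1197 − 447)/178 = 1197 − 67500/178 ≈ 817.787.
Pooling payoff: 0.58 × 1197 + 0.42 × 447 = 882.
Difference: 817.787 − 882 = -64.213, i.e. -64.2 to one decimal place.
The strong type would prefer the pooling outcome.

-64.2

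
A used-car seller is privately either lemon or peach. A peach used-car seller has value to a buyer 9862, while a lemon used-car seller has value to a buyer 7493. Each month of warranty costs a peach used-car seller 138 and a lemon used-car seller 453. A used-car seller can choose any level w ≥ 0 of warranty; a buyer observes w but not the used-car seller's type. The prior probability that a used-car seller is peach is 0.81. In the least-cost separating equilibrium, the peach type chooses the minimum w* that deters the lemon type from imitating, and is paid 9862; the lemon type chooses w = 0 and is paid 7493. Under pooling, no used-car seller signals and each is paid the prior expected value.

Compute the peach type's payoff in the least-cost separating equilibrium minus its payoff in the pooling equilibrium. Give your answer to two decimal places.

Least-cost separating signal: w* solves 7493 = 9862 − 453·w*, so w* = (9862 − 7493)/453 ≈ 5.2296.
Peach type's separating payoff: 9862 − 138 × w* = 9862 − 138 × (9862 − 7493)/453 = 9862 − 326922/453 ≈ 9140.3179.
Pooling payoff: 0.81 × 9862 + 0.19 × 7493 = 9411.89.
Difference: 9140.3179 − 9411.89 = -271.5721, i.e. -271.57 to two decimal places.
The peach type would prefer the pooling outcome.

-271.57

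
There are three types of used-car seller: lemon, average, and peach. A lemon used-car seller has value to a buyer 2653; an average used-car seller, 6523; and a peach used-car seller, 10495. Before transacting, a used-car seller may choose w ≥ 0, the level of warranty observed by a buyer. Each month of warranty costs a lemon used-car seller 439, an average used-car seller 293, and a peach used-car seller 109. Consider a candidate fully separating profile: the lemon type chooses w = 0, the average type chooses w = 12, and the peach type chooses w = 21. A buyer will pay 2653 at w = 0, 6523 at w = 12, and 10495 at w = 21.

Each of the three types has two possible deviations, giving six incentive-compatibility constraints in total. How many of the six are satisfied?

Average (own payoff 6523 − 293×12 = 3007): to w=0 gives 2653 → no gain ✓; to w=21 gives 10495 − 293×21 = 4342 → profitable ✗.
Peach (own payoff 10495 − 109×21 = 8206): to w=0 gives 2653 → no gain ✓; to w=12 gives 6523 − 109×12 = 5215 → no gain ✓.
Lemon (own payoff 2653): to w=12 gives 6523 − 439×12 = 1255 → no gain ✓; to w=21 gives 10495 − 439×21 = 1276 → no gain ✓.
5 of the 6 constraints hold; not an equilibrium.

5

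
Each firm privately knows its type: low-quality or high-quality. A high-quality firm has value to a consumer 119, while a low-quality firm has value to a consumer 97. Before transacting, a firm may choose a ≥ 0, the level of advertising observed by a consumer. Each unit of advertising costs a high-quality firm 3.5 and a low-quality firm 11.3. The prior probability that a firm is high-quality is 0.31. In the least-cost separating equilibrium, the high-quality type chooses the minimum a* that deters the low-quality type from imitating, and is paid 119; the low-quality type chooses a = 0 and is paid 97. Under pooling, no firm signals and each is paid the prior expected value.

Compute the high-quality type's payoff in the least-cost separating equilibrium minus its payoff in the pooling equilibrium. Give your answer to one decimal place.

8.4

Least-cost separating signal: a* solves 97 = 119 − 11.3·a*, so a* = (119 − 97)/11.3 ≈ 1.9469.
High-quality type's separating payoff: 119 − 3.5 × a* = 119 − 3.5 × (119 − 97)/11.3 = 119 − 77/11.3 ≈ 112.186.
Pooling payoff: 0.31 × 119 + 0.69 × 97 = 103.82.
Difference: 112.186 − 103.82 = 8.366, i.e. 8.4 to one decimal place.
The high-quality type prefers to separate.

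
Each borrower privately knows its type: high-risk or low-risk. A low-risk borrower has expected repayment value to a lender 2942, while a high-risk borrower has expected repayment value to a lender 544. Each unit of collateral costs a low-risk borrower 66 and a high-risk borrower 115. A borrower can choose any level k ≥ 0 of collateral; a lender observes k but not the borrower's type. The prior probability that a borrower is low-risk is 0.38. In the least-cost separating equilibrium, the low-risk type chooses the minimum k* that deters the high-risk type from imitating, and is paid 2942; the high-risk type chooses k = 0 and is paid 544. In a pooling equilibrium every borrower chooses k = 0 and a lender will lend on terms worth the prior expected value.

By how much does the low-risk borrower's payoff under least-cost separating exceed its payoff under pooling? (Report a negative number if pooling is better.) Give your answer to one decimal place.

Least-cost separating signal: k* solves 544 = 2942 − 115·k*, so k* = (2942 − 544)/115 ≈ 20.8522.
Low-risk type's separating payoff: 2942 − 66 × k* = 2942 − 66 × (2942 − 544)/115 = 2942 − 158268/115 ≈ 1565.757.
Pooling payoff: 0.38 × 2942 + 0.62 × 544 = 1455.24.
Difference: 1565.757 − 1455.24 = 110.517, i.e. 110.5 to one decimal place.
The low-risk type prefers to separate.

110.5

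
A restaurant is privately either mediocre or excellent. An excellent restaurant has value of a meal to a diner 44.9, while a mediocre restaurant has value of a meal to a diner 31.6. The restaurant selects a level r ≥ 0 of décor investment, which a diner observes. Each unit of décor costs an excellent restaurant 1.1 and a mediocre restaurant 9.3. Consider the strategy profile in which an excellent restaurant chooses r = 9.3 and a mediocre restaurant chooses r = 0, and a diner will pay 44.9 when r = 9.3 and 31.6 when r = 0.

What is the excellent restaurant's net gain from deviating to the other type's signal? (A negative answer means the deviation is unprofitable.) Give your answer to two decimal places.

-3.07

Playing r = 9.3 the excellent restaurant receives 44.9 − 1.1 × 9.3 = 34.67.
Deviating to r = 0 yields 31.6 instead.
Gain from deviating: 31.6 − 34.67 = -3.07.
The gain is negative, so the excellent type's incentive-compatibility constraint is satisfied.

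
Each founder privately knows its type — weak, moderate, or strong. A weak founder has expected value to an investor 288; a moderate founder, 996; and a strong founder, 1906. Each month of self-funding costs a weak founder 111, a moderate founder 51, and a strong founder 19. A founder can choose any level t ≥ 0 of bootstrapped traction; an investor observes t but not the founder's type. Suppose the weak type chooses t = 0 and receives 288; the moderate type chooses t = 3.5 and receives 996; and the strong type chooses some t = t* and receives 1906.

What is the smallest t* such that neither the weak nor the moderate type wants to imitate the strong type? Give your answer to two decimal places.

Moderate type (on-path payoff 996 − 51×3.5 = 817.5) won't mimic when 817.5 ≥ 1906 − 51·t*, i.e. t* ≥ 21.34.
Weak type (on-path payoff 288) won't mimic when 288 ≥ 1906 − 111·t*, i.e. t* ≥ 14.58.
Both must hold, so t* = max(14.58, 21.34) = 21.34. The moderate type's constraint binds.

21.34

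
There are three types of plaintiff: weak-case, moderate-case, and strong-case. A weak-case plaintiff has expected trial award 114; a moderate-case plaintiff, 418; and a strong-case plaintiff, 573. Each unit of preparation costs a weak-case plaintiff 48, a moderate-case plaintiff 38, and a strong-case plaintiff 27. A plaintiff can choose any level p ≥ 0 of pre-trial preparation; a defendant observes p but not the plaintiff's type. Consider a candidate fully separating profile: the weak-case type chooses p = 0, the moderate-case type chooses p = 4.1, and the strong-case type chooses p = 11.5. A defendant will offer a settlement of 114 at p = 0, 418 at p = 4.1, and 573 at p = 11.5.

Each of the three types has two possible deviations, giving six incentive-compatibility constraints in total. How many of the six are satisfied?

Strong-case (own payoff 573 − 27×11.5 = 262.5): to p=0 gives 114 → no gain ✓; to p=4.1 gives 418 − 27×4.1 = 307.3 → profitable ✗.
Moderate-case (own payoff 418 − 38×4.1 = 262.2): to p=0 gives 114 → no gain ✓; to p=11.5 gives 573 − 38×11.5 = 136 → no gain ✓.
Weak-case (own payoff 114): to p=4.1 gives 418 − 48×4.1 = 221.2 → profitable ✗; to p=11.5 gives 573 − 48×11.5 = 21 → no gain ✓.
4 of the 6 constraints hold; not an equilibrium.

4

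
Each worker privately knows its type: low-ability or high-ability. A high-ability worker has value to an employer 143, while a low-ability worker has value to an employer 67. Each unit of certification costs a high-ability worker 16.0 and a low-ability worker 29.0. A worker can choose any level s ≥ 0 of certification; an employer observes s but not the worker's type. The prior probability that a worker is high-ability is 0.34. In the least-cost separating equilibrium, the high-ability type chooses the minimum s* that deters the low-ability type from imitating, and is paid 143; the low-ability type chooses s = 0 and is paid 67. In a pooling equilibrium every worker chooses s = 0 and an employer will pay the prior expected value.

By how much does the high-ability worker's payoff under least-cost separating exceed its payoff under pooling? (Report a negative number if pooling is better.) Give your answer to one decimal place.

8.2

Least-cost separating signal: s* solves 67 = 143 − 29.0·s*, so s* = (143 − 67)/29.0 ≈ 2.6207.
High-ability type's separating payoff: 143 − 16.0 × s* = 143 − 16.0 × (143 − 67)/29.0 = 143 − 1216/29.0 ≈ 101.069.
Pooling payoff: 0.34 × 143 + 0.66 × 67 = 92.84.
Difference: 101.069 − 92.84 = 8.229, i.e. 8.2 to one decimal place.
The high-ability type prefers to separate.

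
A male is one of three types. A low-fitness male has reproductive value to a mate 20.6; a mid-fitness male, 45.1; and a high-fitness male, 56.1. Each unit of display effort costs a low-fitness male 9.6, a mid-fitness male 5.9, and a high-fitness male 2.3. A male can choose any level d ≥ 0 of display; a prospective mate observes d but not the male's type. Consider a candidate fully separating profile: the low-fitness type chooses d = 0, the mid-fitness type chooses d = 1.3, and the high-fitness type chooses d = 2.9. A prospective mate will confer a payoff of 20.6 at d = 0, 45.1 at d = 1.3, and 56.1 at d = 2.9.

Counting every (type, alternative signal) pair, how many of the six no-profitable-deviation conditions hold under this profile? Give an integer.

3

Mid-fitness (own payoff 45.1 − 5.9×1.3 = 37.43): to d=0 gives 20.6 → no gain ✓; to d=2.9 gives 56.1 − 5.9×2.9 = 38.99 → profitable ✗.
Low-fitness (own payoff 20.6): to d=1.3 gives 45.1 − 9.6×1.3 = 32.62 → profitable ✗; to d=2.9 gives 56.1 − 9.6×2.9 = 28.26 → profitable ✗.
High-fitness (own payoff 56.1 − 2.3×2.9 = 49.43): to d=0 gives 20.6 → no gain ✓; to d=1.3 gives 45.1 − 2.3×1.3 = 42.11 → no gain ✓.
3 of the 6 constraints hold; not an equilibrium.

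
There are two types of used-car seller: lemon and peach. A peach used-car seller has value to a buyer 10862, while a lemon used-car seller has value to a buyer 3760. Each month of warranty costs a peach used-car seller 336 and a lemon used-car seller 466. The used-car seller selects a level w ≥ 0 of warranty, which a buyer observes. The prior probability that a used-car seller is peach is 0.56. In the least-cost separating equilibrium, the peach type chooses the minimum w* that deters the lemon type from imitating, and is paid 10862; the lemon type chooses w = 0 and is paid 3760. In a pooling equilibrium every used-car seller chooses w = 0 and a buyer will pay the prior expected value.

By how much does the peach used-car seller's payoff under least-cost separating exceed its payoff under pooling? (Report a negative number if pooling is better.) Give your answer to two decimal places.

Least-cost separating signal: w* solves 3760 = 10862 − 466·w*, so w* = (10862 − 3760)/466 ≈ 15.2403.
Peach type's separating payoff: 10862 − 336 × w* = 10862 − 336 × (10862 − 3760)/466 = 10862 − 2386272/466 ≈ 5741.2446.
Pooling payoff: 0.56 × 10862 + 0.44 × 3760 = 7737.12.
Difference: 5741.2446 − 7737.12 = -1995.8754, i.e. -1995.88 to two decimal places.
The peach type would prefer the pooling outcome.

-1995.88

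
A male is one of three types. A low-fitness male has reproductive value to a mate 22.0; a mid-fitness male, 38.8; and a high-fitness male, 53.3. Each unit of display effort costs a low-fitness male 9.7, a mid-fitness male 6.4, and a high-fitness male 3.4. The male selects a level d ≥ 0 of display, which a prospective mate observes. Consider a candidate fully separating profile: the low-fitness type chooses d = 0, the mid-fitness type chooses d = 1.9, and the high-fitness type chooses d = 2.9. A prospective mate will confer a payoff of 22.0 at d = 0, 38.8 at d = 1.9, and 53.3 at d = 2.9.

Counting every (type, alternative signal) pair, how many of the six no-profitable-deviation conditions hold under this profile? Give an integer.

4

Mid-fitness (own payoff 38.8 − 6.4×1.9 = 26.64): to d=0 gives 22.0 → no gain ✓; to d=2.9 gives 53.3 − 6.4×2.9 = 34.74 → profitable ✗.
High-fitness (own payoff 53.3 − 3.4×2.9 = 43.44): to d=0 gives 22.0 → no gain ✓; to d=1.9 gives 38.8 − 3.4×1.9 = 32.34 → no gain ✓.
Low-fitness (own payoff 22.0): to d=1.9 gives 38.8 − 9.7×1.9 = 20.37 → no gain ✓; to d=2.9 gives 53.3 − 9.7×2.9 = 25.17 → profitable ✗.
4 of the 6 constraints hold; not an equilibrium.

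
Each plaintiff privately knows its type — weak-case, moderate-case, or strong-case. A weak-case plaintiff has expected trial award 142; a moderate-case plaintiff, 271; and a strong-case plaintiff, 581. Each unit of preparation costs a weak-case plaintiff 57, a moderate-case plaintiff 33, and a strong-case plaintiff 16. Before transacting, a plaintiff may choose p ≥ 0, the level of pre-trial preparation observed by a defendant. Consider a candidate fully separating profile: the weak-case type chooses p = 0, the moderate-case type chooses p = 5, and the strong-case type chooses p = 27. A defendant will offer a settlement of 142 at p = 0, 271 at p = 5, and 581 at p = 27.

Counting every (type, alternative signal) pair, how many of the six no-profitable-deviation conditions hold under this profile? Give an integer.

Weak-case (own payoff 142): to p=5 gives 271 − 57×5 = -14 → no gain ✓; to p=27 gives 581 − 57×27 = -958 → no gain ✓.
Moderate-case (own payoff 271 − 33×5 = 106): to p=0 gives 142 → profitable ✗; to p=27 gives 581 − 33×27 = -310 → no gain ✓.
Strong-case (own payoff 581 − 16×27 = 149): to p=0 gives 142 → no gain ✓; to p=5 gives 271 − 16×5 = 191 → profitable ✗.
4 of the 6 constraints hold; not an equilibrium.

4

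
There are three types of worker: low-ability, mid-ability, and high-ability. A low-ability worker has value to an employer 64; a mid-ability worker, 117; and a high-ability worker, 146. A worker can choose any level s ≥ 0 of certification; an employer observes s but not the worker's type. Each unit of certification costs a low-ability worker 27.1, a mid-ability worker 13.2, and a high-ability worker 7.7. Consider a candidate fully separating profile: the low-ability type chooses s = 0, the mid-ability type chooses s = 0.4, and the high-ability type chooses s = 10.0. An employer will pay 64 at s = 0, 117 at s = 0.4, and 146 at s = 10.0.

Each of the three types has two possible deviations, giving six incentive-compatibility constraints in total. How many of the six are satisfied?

4

Mid-ability (own payoff 117 − 13.2×0.4 = 111.72): to s=0 gives 64 → no gain ✓; to s=10.0 gives 146 − 13.2×10.0 = 14 → no gain ✓.
High-ability (own payoff 146 − 7.7×10.0 = 69): to s=0 gives 64 → no gain ✓; to s=0.4 gives 117 − 7.7×0.4 = 113.92 → profitable ✗.
Low-ability (own payoff 64): to s=0.4 gives 117 − 27.1×0.4 = 106.16 → profitable ✗; to s=10.0 gives 146 − 27.1×10.0 = -125 → no gain ✓.
4 of the 6 constraints hold; not an equilibrium.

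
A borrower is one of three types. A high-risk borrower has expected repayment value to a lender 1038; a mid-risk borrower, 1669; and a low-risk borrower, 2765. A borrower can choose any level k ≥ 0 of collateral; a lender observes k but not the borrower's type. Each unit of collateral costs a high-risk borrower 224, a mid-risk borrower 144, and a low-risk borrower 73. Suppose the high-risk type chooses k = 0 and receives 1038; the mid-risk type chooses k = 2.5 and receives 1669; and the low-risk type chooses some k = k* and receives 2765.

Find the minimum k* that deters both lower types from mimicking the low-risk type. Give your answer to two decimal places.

Mid-risk type (on-path payoff 1669 − 144×2.5 = 1309) won't mimic when 1309 ≥ 2765 − 144·k*, i.e. k* ≥ 10.11.
High-risk type (on-path payoff 1038) won't mimic when 1038 ≥ 2765 − 224·k*, i.e. k* ≥ 7.71.
Both must hold, so k* = max(7.71, 10.11) = 10.11. The mid-risk type's constraint binds.

10.11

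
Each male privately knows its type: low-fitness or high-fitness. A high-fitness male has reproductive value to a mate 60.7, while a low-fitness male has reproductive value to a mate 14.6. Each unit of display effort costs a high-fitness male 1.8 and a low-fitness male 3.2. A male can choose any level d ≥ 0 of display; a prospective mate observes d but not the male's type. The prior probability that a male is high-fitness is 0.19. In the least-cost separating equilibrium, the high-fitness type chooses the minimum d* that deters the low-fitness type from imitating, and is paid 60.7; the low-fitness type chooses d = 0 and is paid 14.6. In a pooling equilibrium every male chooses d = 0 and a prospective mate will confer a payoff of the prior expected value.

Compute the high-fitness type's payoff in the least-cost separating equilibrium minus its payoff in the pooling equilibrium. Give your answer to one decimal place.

11.4

Least-cost separating signal: d* solves 14.6 = 60.7 − 3.2·d*, so d* = (60.7 − 14.6)/3.2 ≈ 14.4063.
High-fitness type's separating payoff: 60.7 − 1.8 × d* = 60.7 − 1.8 × (60.7 − 14.6)/3.2 = 60.7 − 82.98/3.2 ≈ 34.769.
Pooling payoff: 0.19 × 60.7 + 0.81 × 14.6 = 23.359.
Difference: 34.769 − 23.359 = 11.41, i.e. 11.4 to one decimal place.
The high-fitness type prefers to separate.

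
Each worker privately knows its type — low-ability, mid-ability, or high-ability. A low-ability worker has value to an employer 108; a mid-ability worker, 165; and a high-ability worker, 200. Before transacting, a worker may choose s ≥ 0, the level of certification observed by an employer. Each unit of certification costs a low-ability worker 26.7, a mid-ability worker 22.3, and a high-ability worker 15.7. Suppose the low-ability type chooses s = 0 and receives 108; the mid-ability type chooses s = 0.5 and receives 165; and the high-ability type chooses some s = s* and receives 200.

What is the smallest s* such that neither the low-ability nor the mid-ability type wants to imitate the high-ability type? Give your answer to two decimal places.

Low-ability type (on-path payoff 108) won't mimic when 108 ≥ 200 − 26.7·s*, i.e. s* ≥ 3.45.
Mid-ability type (on-path payoff 165 − 22.3×0.5 = 153.85) won't mimic when 153.85 ≥ 200 − 22.3·s*, i.e. s* ≥ 2.07.
Both must hold, so s* = max(3.45, 2.07) = 3.45. The low-ability type's constraint binds.

3.45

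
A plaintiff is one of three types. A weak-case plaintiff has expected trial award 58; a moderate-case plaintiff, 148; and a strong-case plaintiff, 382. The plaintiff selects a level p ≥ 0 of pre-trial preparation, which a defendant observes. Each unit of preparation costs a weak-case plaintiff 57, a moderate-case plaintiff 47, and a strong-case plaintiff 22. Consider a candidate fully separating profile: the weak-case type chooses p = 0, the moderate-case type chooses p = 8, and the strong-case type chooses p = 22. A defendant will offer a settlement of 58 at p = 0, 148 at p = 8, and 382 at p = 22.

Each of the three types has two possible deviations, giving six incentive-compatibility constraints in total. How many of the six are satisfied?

3

Weak-case (own payoff 58): to p=8 gives 148 − 57×8 = -308 → no gain ✓; to p=22 gives 382 − 57×22 = -872 → no gain ✓.
Strong-case (own payoff 382 − 22×22 = -102): to p=0 gives 58 → profitable ✗; to p=8 gives 148 − 22×8 = -28 → profitable ✗.
Moderate-case (own payoff 148 − 47×8 = -228): to p=0 gives 58 → profitable ✗; to p=22 gives 382 − 47×22 = -652 → no gain ✓.
3 of the 6 constraints hold; not an equilibrium.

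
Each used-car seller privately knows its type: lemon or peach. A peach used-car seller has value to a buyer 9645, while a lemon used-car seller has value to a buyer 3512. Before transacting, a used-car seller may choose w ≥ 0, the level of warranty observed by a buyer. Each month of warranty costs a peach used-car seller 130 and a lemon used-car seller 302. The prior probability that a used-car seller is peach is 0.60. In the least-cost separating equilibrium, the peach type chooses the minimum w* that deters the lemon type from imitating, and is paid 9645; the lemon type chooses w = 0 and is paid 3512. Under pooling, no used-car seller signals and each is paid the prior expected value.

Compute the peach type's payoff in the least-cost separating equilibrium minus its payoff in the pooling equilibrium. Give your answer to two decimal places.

-186.83

Least-cost separating signal: w* solves 3512 = 9645 − 302·w*, so w* = (9645 − 3512)/302 ≈ 20.3079.
Peach type's separating payoff: 9645 − 130 × w* = 9645 − 130 × (9645 − 3512)/302 = 9645 − 797290/302 ≈ 7004.9669.
Pooling payoff: 0.60 × 9645 + 0.40 × 3512 = 7191.8.
Difference: 7004.9669 − 7191.8 = -186.8331, i.e. -186.83 to two decimal places.
The peach type would prefer the pooling outcome.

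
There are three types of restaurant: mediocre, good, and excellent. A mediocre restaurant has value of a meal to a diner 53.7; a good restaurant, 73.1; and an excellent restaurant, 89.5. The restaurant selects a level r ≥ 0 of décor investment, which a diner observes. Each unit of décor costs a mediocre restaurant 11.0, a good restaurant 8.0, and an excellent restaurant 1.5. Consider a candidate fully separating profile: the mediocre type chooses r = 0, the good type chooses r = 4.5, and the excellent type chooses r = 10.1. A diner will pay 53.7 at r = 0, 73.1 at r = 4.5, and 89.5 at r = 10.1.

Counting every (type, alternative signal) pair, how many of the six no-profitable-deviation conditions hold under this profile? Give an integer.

5

Excellent (own payoff 89.5 − 1.5×10.1 = 74.35): to r=0 gives 53.7 → no gain ✓; to r=4.5 gives 73.1 − 1.5×4.5 = 66.35 → no gain ✓.
Good (own payoff 73.1 − 8.0×4.5 = 37.1): to r=0 gives 53.7 → profitable ✗; to r=10.1 gives 89.5 − 8.0×10.1 = 8.7 → no gain ✓.
Mediocre (own payoff 53.7): to r=4.5 gives 73.1 − 11.0×4.5 = 23.6 → no gain ✓; to r=10.1 gives 89.5 − 11.0×10.1 = -21.6 → no gain ✓.
5 of the 6 constraints hold; not an equilibrium.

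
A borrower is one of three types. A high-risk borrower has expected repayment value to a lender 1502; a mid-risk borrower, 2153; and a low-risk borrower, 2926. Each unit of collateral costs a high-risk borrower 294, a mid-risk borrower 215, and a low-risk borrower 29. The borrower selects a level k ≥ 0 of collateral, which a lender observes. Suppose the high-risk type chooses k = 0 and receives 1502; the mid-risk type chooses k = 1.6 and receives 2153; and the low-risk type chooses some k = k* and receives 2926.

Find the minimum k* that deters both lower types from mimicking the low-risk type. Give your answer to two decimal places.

Mid-risk type (on-path payoff 2153 − 215×1.6 = 1809) won't mimic when 1809 ≥ 2926 − 215·k*, i.e. k* ≥ 5.20.
High-risk type (on-path payoff 1502) won't mimic when 1502 ≥ 2926 − 294·k*, i.e. k* ≥ 4.84.
Both must hold, so k* = max(4.84, 5.20) = 5.20. The mid-risk type's constraint binds.

5.20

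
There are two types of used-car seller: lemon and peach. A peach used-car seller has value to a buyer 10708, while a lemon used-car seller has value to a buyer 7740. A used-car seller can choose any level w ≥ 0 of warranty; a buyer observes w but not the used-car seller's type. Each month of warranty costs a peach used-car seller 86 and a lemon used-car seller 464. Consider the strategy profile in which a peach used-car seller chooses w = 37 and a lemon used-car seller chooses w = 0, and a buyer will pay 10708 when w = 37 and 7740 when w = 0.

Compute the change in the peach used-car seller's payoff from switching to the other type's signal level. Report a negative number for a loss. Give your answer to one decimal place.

214.0

Playing w = 37 the peach used-car seller receives 10708 − 86 × 37 = 7526.
Deviating to w = 0 yields 7740 instead.
Gain from deviating: 7740 − 7526 = 214.0.
The gain is positive, so the peach type's incentive-compatibility constraint is violated — this profile is not a separating equilibrium.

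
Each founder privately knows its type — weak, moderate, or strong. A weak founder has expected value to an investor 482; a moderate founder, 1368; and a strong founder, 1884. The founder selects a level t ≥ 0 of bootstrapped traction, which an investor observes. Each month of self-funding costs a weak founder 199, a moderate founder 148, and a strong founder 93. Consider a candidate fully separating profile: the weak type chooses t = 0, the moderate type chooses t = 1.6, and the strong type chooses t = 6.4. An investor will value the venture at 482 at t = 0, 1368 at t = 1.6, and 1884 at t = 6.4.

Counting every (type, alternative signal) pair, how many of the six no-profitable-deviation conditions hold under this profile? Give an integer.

Strong (own payoff 1884 − 93×6.4 = 1288.8): to t=0 gives 482 → no gain ✓; to t=1.6 gives 1368 − 93×1.6 = 1219.2 → no gain ✓.
Weak (own payoff 482): to t=1.6 gives 1368 − 199×1.6 = 1049.6 → profitable ✗; to t=6.4 gives 1884 − 199×6.4 = 610.4 → profitable ✗.
Moderate (own payoff 1368 − 148×1.6 = 1131.2): to t=0 gives 482 → no gain ✓; to t=6.4 gives 1884 − 148×6.4 = 936.8 → no gain ✓.
4 of the 6 constraints hold; not an equilibrium.

4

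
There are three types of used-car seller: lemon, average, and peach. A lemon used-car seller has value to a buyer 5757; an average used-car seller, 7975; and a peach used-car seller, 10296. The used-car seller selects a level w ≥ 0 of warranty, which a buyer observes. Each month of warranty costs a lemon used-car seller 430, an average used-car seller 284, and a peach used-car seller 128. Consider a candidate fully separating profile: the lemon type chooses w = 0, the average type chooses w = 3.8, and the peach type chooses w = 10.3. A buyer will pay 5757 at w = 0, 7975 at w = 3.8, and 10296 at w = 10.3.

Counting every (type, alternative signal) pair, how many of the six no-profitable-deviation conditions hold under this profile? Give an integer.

3

Average (own payoff 7975 − 284×3.8 = 6895.8): to w=0 gives 5757 → no gain ✓; to w=10.3 gives 10296 − 284×10.3 = 7370.8 → profitable ✗.
Lemon (own payoff 5757): to w=3.8 gives 7975 − 430×3.8 = 6341 → profitable ✗; to w=10.3 gives 10296 − 430×10.3 = 5867 → profitable ✗.
Peach (own payoff 10296 − 128×10.3 = 8977.6): to w=0 gives 5757 → no gain ✓; to w=3.8 gives 7975 − 128×3.8 = 7488.6 → no gain ✓.
3 of the 6 constraints hold; not an equilibrium.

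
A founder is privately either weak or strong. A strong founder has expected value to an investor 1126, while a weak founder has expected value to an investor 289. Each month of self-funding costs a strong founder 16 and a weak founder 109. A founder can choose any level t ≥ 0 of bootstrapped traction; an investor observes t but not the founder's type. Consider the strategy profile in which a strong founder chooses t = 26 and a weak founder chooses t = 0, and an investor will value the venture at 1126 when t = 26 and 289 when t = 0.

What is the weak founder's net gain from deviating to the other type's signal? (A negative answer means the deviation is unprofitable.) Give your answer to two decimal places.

Playing t = 0 the weak founder receives 289.
Deviating to t = 26 brings payment 1126 at cost 109 × 26 = 2834, netting -1708.
Gain from deviating: -1708 − 289 = -1997.00.
The gain is negative, so the weak type's incentive-compatibility constraint is satisfied.

-1997.00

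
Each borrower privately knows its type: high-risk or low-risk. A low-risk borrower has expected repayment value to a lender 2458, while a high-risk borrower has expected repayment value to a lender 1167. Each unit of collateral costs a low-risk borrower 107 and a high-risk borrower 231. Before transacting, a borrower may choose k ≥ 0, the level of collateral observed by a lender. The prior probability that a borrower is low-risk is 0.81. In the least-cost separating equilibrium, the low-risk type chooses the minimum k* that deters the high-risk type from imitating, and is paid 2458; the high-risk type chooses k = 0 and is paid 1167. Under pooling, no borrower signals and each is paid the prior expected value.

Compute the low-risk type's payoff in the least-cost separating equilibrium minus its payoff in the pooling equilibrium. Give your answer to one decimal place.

Least-cost separating signal: k* solves 1167 = 2458 − 231·k*, so k* = (2458 − 1167)/231 ≈ 5.5887.
Low-risk type's separating payoff: 2458 − 107 × k* = 2458 − 107 × (2458 − 1167)/231 = 2458 − 138137/231 ≈ 1860.004.
Pooling payoff: 0.81 × 2458 + 0.19 × 1167 = 2212.71.
Difference: 1860.004 − 2212.71 = -352.706, i.e. -352.7 to one decimal place.
The low-risk type would prefer the pooling outcome.

-352.7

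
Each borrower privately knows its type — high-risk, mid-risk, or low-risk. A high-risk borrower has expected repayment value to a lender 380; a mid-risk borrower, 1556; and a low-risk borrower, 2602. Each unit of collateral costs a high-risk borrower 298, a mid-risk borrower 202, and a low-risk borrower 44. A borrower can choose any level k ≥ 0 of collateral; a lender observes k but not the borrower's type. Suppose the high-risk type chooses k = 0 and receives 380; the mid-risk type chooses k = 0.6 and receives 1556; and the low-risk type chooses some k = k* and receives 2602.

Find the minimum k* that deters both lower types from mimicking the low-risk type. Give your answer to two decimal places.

7.46

Mid-risk type (on-path payoff 1556 − 202×0.6 = 1434.8) won't mimic when 1434.8 ≥ 2602 − 202·k*, i.e. k* ≥ 5.78.
High-risk type (on-path payoff 380) won't mimic when 380 ≥ 2602 − 298·k*, i.e. k* ≥ 7.46.
Both must hold, so k* = max(7.46, 5.78) = 7.46. The high-risk type's constraint binds.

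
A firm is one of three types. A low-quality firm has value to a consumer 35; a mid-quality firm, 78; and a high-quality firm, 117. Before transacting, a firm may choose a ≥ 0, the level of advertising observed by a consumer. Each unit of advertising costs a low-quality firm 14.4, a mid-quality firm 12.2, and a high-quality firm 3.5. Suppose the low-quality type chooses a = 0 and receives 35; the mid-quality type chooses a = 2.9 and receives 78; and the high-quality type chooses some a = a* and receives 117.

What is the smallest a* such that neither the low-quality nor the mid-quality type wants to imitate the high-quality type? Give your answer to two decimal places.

6.10

Mid-quality type (on-path payoff 78 − 12.2×2.9 = 42.62) won't mimic when 42.62 ≥ 117 − 12.2·a*, i.e. a* ≥ 6.10.
Low-quality type (on-path payoff 35) won't mimic when 35 ≥ 117 − 14.4·a*, i.e. a* ≥ 5.69.
Both must hold, so a* = max(5.69, 6.10) = 6.10. The mid-quality type's constraint binds.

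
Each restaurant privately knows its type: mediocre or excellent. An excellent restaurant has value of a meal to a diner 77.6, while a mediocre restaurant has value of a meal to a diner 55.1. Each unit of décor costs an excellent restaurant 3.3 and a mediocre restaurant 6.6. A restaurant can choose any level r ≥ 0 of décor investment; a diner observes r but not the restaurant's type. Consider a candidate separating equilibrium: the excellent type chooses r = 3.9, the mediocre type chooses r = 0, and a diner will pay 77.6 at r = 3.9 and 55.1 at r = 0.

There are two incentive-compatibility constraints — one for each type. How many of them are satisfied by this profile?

2

Mediocre type: stay at 0 → 55.1; mimic → 77.6 − 6.6 × 3.9 = 51.86. IC holds (55.1 ≥ 51.86).
Excellent type: signal → 77.6 − 3.3 × 3.9 = 64.73; deviate to 0 → 55.1. IC holds (64.73 ≥ 55.1).
2 of 2 constraints hold, so this is a separating equilibrium.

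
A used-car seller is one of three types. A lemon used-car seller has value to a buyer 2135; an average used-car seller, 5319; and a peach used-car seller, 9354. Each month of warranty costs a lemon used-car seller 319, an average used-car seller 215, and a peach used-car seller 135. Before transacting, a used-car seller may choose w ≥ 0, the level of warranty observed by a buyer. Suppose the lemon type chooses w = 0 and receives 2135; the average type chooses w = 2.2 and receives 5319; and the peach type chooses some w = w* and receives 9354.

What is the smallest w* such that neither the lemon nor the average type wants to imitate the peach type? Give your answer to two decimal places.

22.63

Average type (on-path payoff 5319 − 215×2.2 = 4846) won't mimic when 4846 ≥ 9354 − 215·w*, i.e. w* ≥ 20.97.
Lemon type (on-path payoff 2135) won't mimic when 2135 ≥ 9354 − 319·w*, i.e. w* ≥ 22.63.
Both must hold, so w* = max(22.63, 20.97) = 22.63. The lemon type's constraint binds.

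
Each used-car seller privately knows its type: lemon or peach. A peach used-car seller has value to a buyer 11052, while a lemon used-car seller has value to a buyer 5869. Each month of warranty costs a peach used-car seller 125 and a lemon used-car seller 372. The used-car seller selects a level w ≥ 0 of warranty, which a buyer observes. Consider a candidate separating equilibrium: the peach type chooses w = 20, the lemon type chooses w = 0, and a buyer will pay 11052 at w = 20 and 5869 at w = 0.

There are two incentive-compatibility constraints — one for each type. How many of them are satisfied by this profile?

2

Lemon type: stay at 0 → 5869; mimic → 11052 − 372 × 20 = 3612. IC holds (5869 ≥ 3612).
Peach type: signal → 11052 − 125 × 20 = 8552; deviate to 0 → 5869. IC holds (8552 ≥ 5869).
2 of 2 constraints hold, so this is a separating equilibrium.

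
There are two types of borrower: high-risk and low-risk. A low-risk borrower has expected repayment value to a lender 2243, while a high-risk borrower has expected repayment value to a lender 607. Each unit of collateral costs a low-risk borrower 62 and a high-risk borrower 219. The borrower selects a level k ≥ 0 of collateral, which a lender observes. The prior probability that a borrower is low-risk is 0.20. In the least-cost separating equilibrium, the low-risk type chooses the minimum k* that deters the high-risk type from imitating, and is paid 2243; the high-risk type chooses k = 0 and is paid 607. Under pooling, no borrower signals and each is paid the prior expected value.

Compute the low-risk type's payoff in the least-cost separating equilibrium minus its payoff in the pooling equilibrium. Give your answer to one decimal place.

Least-cost separating signal: k* solves 607 = 2243 − 219·k*, so k* = (2243 − 607)/219 ≈ 7.4703.
Low-risk type's separating payoff: 2243 − 62 × k* = 2243 − 62 × (2243 − 607)/219 = 2243 − 101432/219 ≈ 1779.840.
Pooling payoff: 0.20 × 2243 + 0.80 × 607 = 934.2.
Difference: 1779.840 − 934.2 = 845.64, i.e. 845.6 to one decimal place.
The low-risk type prefers to separate.

845.6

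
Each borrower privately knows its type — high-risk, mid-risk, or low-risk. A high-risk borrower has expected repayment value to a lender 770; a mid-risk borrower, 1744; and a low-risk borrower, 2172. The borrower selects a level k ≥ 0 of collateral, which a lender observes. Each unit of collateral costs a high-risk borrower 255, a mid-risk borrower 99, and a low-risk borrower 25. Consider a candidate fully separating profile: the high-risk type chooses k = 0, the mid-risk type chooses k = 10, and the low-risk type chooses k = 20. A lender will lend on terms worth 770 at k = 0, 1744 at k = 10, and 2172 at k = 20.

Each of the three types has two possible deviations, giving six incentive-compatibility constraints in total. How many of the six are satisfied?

Mid-risk (own payoff 1744 − 99×10 = 754): to k=0 gives 770 → profitable ✗; to k=20 gives 2172 − 99×20 = 192 → no gain ✓.
High-risk (own payoff 770): to k=10 gives 1744 − 255×10 = -806 → no gain ✓; to k=20 gives 2172 − 255×20 = -2928 → no gain ✓.
Low-risk (own payoff 2172 − 25×20 = 1672): to k=0 gives 770 → no gain ✓; to k=10 gives 1744 − 25×10 = 1494 → no gain ✓.
5 of the 6 constraints hold; not an equilibrium.

5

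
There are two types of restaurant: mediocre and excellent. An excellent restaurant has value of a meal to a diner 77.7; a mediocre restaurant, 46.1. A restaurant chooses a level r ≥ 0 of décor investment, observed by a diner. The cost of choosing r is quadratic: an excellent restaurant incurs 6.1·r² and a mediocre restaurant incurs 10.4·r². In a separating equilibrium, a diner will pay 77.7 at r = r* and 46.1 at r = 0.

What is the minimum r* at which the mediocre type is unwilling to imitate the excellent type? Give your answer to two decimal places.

The mediocre type at r = 0 receives 46.1; imitating at r* yields 77.7 − 10.4·r*².
Indifference: 46.1 = 77.7 − 10.4·r*², so r*² = (77.7 − 46.1) / 10.4 ≈ 3.0385.
r* = √3.0385 ≈ 1.74.

1.74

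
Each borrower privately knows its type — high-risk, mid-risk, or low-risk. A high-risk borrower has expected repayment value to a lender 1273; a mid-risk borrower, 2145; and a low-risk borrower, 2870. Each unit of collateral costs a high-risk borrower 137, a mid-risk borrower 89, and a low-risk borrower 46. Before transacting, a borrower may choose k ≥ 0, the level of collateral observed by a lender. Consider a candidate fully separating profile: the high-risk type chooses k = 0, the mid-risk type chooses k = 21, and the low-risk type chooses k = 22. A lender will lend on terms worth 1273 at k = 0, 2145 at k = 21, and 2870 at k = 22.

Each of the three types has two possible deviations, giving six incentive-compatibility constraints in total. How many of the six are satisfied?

4

Low-risk (own payoff 2870 − 46×22 = 1858): to k=0 gives 1273 → no gain ✓; to k=21 gives 2145 − 46×21 = 1179 → no gain ✓.
Mid-risk (own payoff 2145 − 89×21 = 276): to k=0 gives 1273 → profitable ✗; to k=22 gives 2870 − 89×22 = 912 → profitable ✗.
High-risk (own payoff 1273): to k=21 gives 2145 − 137×21 = -732 → no gain ✓; to k=22 gives 2870 − 137×22 = -144 → no gain ✓.
4 of the 6 constraints hold; not an equilibrium.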